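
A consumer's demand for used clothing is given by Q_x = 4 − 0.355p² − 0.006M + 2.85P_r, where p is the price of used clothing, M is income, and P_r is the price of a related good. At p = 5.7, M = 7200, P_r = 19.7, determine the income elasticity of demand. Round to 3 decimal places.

-7.984

First evaluate Q_x: 4 − 0.355(5.7)² − 0.006(7200) + 2.85(19.7) = 4 − 11.534 − 43.2 + 56.145 = 5.4111.
∂Q_x/∂M = −0.006, so E_I = -0.006·(7200/5.4111) ≈ -7.984.
E_I < 0: inferior good.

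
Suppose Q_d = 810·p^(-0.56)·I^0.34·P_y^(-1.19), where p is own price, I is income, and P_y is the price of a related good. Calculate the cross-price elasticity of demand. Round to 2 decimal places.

-1.19

For a Cobb–Douglas (constant-elasticity) form Q_d = A·P_y^α·…, the elasticity with respect to P_y equals the exponent α at every point.
Here the exponent on P_y is -1.19, so the cross-price elasticity of demand is -1.19.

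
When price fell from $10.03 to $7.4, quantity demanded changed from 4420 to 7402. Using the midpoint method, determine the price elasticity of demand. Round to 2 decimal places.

%Δq = (7402 − 4420)/[(4420 + 7402)/2] = 2982/5911 ≈ 0.5045.
%Δp = (7.4 − 10.03)/[(10.03 + 7.4)/2] = -2.63/8.715 ≈ -0.3018.
Arc elasticity E = %Δq/%Δp ≈ 0.5045/-0.3018 ≈ -1.67.
|E| > 1: demand is elastic over this range.

-1.67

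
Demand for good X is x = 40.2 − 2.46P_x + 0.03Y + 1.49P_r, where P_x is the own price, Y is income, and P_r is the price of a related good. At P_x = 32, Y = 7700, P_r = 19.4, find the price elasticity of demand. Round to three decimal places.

-0.356

Evaluating quantity at (P_x, Y, P_r) gives x = 40.2 − 2.46(32) + 0.03(7700) + 1.49(19.4) = 40.2 − 78.72 + 231 + 28.906 = 221.386.
∂x/∂P_x = −2.46, so E_p = (−2.46)·(32/221.386) ≈ -0.356.
|E_p| < 1: demand is inelastic.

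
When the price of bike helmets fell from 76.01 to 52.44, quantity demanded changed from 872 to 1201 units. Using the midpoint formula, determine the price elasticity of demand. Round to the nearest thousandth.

%ΔQ = (1201 − 872)/[(872 + 1201)/2] = 329/1036.5 ≈ 0.3174.
%ΔP = (52.44 − 76.01)/[(76.01 + 52.44)/2] = -23.57/64.225 ≈ -0.3670.
Arc elasticity E = %ΔQ/%ΔP ≈ 0.3174/-0.3670 ≈ -0.865.
|E| < 1: demand is inelastic over this range.

-0.865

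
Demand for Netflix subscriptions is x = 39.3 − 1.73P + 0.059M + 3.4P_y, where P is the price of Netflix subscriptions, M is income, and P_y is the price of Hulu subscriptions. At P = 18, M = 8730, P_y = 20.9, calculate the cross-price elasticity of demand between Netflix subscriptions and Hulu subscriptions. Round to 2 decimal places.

0.12

First evaluate x: 39.3 − 1.73(18) + 0.059(8730) + 3.4(20.9) = 39.3 − 31.14 + 515.07 + 71.06 = 594.29.
∂x/∂P_y = +3.4, so E_xy = 3.4·(20.9/594.29) ≈ 0.12.
E_xy > 0: the goods are substitutes.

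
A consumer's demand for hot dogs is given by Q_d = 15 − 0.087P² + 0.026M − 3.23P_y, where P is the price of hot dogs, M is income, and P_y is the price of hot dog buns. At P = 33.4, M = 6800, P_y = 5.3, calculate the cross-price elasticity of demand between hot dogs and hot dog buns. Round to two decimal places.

-0.22

Substituting, Q_d = 15 − 0.087(33.4)² + 0.026(6800) − 3.23(5.3) = 15 − 97.0537 + 176.8 − 17.119 = 77.6273.
∂Q_d/∂P_y = −3.23, so E_xy = -3.23·(5.3/77.6273) ≈ -0.22.
E_xy < 0: the goods are complements.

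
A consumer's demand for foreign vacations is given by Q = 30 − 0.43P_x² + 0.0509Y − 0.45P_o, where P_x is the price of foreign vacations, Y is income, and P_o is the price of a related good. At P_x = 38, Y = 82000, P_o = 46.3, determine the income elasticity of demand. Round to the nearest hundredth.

1.17

Evaluating quantity at (P_x, Y, P_o) gives Q = 30 − 0.43(38)² + 0.0509(82000) − 0.45(46.3) = 30 − 620.92 + 4173.8 − 20.835 = 3562.045.
∂Q/∂Y = +0.0509, so E_I = 0.0509·(82000/3562.045) ≈ 1.17.
E_I > 1: normal good (luxury).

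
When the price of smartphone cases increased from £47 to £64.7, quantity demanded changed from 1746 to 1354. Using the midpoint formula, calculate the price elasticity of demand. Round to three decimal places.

%Δq = (1354 − 1746)/[(1746 + 1354)/2] = -392/1550 ≈ -0.2529.
%Δp = (64.7 − 47)/[(47 + 64.7)/2] = 17.7/55.85 ≈ 0.3169.
Arc elasticity E = %Δq/%Δp ≈ -0.2529/0.3169 ≈ -0.798.
|E| < 1: demand is inelastic over this range.

-0.798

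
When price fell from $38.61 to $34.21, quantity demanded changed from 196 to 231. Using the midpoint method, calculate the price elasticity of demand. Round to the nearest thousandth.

-1.357

%Δq = (231 − 196)/[(196 + 231)/2] = 35/213.5 ≈ 0.1639.
%Δp = (34.21 − 38.61)/[(38.61 + 34.21)/2] = -4.4/36.41 ≈ -0.1208.
Arc elasticity E = %Δq/%Δp ≈ 0.1639/-0.1208 ≈ -1.357.
|E| > 1: demand is elastic over this range.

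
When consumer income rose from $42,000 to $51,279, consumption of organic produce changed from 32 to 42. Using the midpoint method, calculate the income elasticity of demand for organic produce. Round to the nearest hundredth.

1.36

%ΔQ = (42 − 32)/[(32+42)/2] = 10/37 ≈ 0.2703.
%ΔI = (51,279 − 42,000)/[(42,000+51,279)/2] = 9279/46639.5 ≈ 0.1990.
E_I = %ΔQ/%ΔI ≈ 1.36.
E_I > 1: normal good (luxury).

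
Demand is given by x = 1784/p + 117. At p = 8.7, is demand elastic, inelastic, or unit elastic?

inelastic

At p = 8.7, x = 322.0575.
dx/dp = −1784/p² = −23.5698.
Point elasticity E = (dx/dp)·(p/x) = -23.5698 × 8.7/322.0575 ≈ -0.637.
|E| ≈ 0.637 < 1, so demand is inelastic.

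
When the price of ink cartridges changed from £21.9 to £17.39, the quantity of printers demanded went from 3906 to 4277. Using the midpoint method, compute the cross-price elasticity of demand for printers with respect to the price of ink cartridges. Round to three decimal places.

%ΔQ_x = (4277 − 3906)/[(3906+4277)/2] = 371/4091.5 ≈ 0.0907.
%ΔP_y = (17.39 − 21.9)/[(21.9+17.39)/2] ≈ -0.2296.
E_xy = 0.0907/-0.2296 ≈ -0.395.
E_xy < 0, so printers and ink cartridges are complements.

-0.395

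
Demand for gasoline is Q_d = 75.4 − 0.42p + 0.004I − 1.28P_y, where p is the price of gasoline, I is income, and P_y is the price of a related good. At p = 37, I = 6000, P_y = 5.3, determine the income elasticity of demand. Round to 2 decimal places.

Q_d = 75.4 − 0.42(37) + 0.004(6000) − 1.28(5.3) = 75.4 − 15.54 + 24 − 6.784 = 77.076.
∂Q_d/∂I = +0.004, so E_I = 0.004·(6000/77.076) ≈ 0.31.
E_I ∈ (0,1): normal good (necessity).

0.31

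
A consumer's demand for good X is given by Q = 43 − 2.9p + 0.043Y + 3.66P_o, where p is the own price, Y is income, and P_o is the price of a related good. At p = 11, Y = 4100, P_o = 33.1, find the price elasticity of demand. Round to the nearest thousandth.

Substituting, Q = 43 − 2.9(11) + 0.043(4100) + 3.66(33.1) = 43 − 31.9 + 176.3 + 121.146 = 308.546.
∂Q/∂p = −2.9, so E_p = (−2.9)·(11/308.546) ≈ -0.103.
|E_p| < 1: demand is inelastic.

-0.103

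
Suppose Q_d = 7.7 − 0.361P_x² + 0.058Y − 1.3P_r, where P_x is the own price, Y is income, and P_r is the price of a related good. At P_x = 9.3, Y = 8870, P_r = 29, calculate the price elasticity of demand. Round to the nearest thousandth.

-0.138

Evaluating quantity at (P_x, Y, P_r) gives Q_d = 7.7 − 0.361(9.3)² + 0.058(8870) − 1.3(29) = 7.7 − 31.2229 + 514.46 − 37.7 = 453.2371.
∂Q_d/∂P_x = −2·0.361·P_x = -6.7146, so E_p = -6.7146·(9.3/453.2371) ≈ -0.138.
|E_p| < 1: demand is inelastic.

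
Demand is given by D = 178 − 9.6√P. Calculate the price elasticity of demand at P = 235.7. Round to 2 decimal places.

-2.41

At P = 235.7, D = 30.6158.
dD/dP = −9.6/(2√P) = −9.6/(2·15.3525).
Point elasticity E = (dD/dP)·(P/D) = -0.3127 × 235.7/30.6158 ≈ -2.41.
|E| > 1, so demand is elastic at this price.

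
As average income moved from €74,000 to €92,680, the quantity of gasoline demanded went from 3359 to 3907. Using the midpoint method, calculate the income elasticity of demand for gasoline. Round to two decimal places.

%ΔQ = (3907 − 3359)/[(3359+3907)/2] = 548/3633 ≈ 0.1508.
%ΔM = (92,680 − 74,000)/[(74,000+92,680)/2] = 18680/83340 ≈ 0.2241.
E_I = %ΔQ/%ΔM ≈ 0.67.
E_I ∈ (0,1): normal good (necessity).

0.67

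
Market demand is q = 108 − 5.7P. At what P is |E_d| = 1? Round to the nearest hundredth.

9.47

For linear demand q = a − bP, E = −bP/(a − bP). |E| = 1 ⇒ bP = a − bP ⇒ P = a/(2b).
P = 108/(2·5.7) ≈ 9.47.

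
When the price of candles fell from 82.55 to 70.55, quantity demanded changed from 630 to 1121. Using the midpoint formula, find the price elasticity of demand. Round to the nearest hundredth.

%Δq = (1121 − 630)/[(630 + 1121)/2] = 491/875.5 ≈ 0.5608.
%Δp = (70.55 − 82.55)/[(82.55 + 70.55)/2] = -12/76.55 ≈ -0.1568.
Arc elasticity E = %Δq/%Δp ≈ 0.5608/-0.1568 ≈ -3.58.
|E| > 1: demand is elastic over this range.

-3.58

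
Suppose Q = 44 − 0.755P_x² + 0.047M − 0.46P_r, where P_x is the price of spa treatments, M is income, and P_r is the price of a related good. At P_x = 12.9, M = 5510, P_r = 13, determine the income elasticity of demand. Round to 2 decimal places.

1.51

First evaluate Q: 44 − 0.755(12.9)² + 0.047(5510) − 0.46(13) = 44 − 125.6396 + 258.97 − 5.98 = 171.3505.
∂Q/∂M = +0.047, so E_I = 0.047·(5510/171.3505) ≈ 1.51.
E_I > 1: normal good (luxury).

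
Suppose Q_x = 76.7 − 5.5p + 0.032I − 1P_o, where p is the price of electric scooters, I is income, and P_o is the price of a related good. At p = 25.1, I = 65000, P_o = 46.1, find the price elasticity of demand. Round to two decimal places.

-0.07

Evaluating quantity at (p, I, P_o) gives Q_x = 76.7 − 5.5(25.1) + 0.032(65000) − 1(46.1) = 76.7 − 138.05 + 2080 − 46.1 = 1972.55.
∂Q_x/∂p = −5.5, so E_p = (−5.5)·(25.1/1972.55) ≈ -0.07.
|E_p| < 1: demand is inelastic.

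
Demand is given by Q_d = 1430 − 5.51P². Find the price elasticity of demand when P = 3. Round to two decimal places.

-0.07

At P = 3, Q_d = 1380.41.
dQ_d/dP = −2·5.51·P = −33.06.
Point elasticity E = (dQ_d/dP)·(P/Q_d) = -33.06 × 3/1380.41 ≈ -0.07.
|E| < 1, so demand is inelastic at this price.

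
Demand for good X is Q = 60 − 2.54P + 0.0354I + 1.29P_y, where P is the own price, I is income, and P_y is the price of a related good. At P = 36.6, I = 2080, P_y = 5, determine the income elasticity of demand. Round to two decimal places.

1.56

At the given point, Q = 60 − 2.54(36.6) + 0.0354(2080) + 1.29(5) = 60 − 92.964 + 73.632 + 6.45 = 47.118.
∂Q/∂I = +0.0354, so E_I = 0.0354·(2080/47.118) ≈ 1.56.
E_I > 1: normal good (luxury).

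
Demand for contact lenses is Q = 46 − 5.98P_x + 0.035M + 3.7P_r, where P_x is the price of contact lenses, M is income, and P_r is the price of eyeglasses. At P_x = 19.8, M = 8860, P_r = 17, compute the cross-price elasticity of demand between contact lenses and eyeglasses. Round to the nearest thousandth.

0.209

First evaluate Q: 46 − 5.98(19.8) + 0.035(8860) + 3.7(17) = 46 − 118.404 + 310.1 + 62.9 = 300.596.
∂Q/∂P_r = +3.7, so E_xy = 3.7·(17/300.596) ≈ 0.209.
E_xy > 0: the goods are substitutes.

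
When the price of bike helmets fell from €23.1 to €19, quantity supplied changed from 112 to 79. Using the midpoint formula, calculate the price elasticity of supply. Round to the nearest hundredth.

1.77

%ΔQ = (79 − 112)/[(112 + 79)/2] = -33/95.5 ≈ -0.3455.
%ΔP = (19 − 23.1)/[(23.1 + 19)/2] = -4.1/21.05 ≈ -0.1948.
Arc elasticity E = %ΔQ/%ΔP ≈ -0.3455/-0.1948 ≈ 1.77.
|E| > 1: supply is elastic over this range.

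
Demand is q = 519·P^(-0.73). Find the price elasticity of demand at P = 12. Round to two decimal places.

-0.73

For a Cobb–Douglas (constant-elasticity) form q = A·P^α·…, the elasticity with respect to P equals the exponent α at every point.
Here the exponent on P is -0.73, so the price elasticity of demand is -0.73.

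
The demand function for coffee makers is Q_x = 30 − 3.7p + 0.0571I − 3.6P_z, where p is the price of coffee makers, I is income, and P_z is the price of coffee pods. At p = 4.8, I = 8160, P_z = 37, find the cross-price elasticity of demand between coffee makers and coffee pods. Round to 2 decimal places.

-0.39

Evaluating quantity at (p, I, P_z) gives Q_x = 30 − 3.7(4.8) + 0.0571(8160) − 3.6(37) = 30 − 17.76 + 465.936 − 133.2 = 344.976.
∂Q_x/∂P_z = −3.6, so E_xy = -3.6·(37/344.976) ≈ -0.39.
E_xy < 0: the goods are complements.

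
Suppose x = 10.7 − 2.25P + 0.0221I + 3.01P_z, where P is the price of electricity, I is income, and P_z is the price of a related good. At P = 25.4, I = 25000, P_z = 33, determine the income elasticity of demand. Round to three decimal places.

First evaluate x: 10.7 − 2.25(25.4) + 0.0221(25000) + 3.01(33) = 10.7 − 57.15 + 552.5 + 99.33 = 605.38.
∂x/∂I = +0.0221, so E_I = 0.0221·(25000/605.38) ≈ 0.913.
E_I ∈ (0,1): normal good (necessity).

0.913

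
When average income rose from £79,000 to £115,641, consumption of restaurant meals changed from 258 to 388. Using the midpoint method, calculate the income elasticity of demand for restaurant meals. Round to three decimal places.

1.069

%ΔQ = (388 − 258)/[(258+388)/2] = 130/323 ≈ 0.4025.
%ΔI = (115,641 − 79,000)/[(79,000+115,641)/2] = 36641/97320.5 ≈ 0.3765.
E_I = %ΔQ/%ΔI ≈ 1.069.
E_I > 1: normal good (luxury).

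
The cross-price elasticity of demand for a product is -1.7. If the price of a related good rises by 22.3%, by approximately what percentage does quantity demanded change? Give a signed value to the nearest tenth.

%ΔQ ≈ E × %ΔP_y = (-1.7) × (22.3%) ≈ -37.9%.

-37.9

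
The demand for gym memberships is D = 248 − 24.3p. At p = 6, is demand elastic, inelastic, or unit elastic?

At p = 6, D = 102.2.
dD/dp = −24.3.
Point elasticity E = (dD/dp)·(p/D) = -24.3 × 6/102.2 ≈ -1.427.
|E| ≈ 1.427 > 1, so demand is elastic.

elastic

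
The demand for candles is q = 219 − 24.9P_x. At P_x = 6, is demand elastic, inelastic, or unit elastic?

elastic

At P_x = 6, q = 69.6.
dq/dP_x = −24.9.
Point elasticity E = (dq/dP_x)·(P_x/q) = -24.9 × 6/69.6 ≈ -2.147.
|E| ≈ 2.147 > 1, so demand is elastic.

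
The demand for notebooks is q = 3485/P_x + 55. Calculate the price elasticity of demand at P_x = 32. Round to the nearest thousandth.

-0.664

At P_x = 32, q = 163.9063.
dq/dP_x = −3485/P_x² = −3.4033.
Point elasticity E = (dq/dP_x)·(P_x/q) = -3.4033 × 32/163.9063 ≈ -0.664.
|E| < 1, so demand is inelastic at this price.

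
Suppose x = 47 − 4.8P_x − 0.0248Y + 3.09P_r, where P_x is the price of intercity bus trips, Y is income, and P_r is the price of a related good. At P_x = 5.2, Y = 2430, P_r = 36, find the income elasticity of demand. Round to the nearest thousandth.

-0.825

x = 47 − 4.8(5.2) − 0.0248(2430) + 3.09(36) = 47 − 24.96 − 60.264 + 111.24 = 73.016.
∂x/∂Y = −0.0248, so E_I = -0.0248·(2430/73.016) ≈ -0.825.
E_I < 0: inferior good.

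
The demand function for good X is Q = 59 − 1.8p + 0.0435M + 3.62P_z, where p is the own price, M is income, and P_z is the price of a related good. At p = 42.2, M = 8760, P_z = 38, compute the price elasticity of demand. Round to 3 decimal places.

At the given point, Q = 59 − 1.8(42.2) + 0.0435(8760) + 3.62(38) = 59 − 75.96 + 381.06 + 137.56 = 501.66.
∂Q/∂p = −1.8, so E_p = (−1.8)·(42.2/501.66) ≈ -0.151.
|E_p| < 1: demand is inelastic.

-0.151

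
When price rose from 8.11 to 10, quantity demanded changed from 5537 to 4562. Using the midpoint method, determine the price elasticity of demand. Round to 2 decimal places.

%ΔQ = (4562 − 5537)/[(5537 + 4562)/2] = -975/5049.5 ≈ -0.1931.
%ΔP = (10 − 8.11)/[(8.11 + 10)/2] = 1.89/9.055 ≈ 0.2087.
Arc elasticity E = %ΔQ/%ΔP ≈ -0.1931/0.2087 ≈ -0.93.
|E| < 1: demand is inelastic over this range.

-0.93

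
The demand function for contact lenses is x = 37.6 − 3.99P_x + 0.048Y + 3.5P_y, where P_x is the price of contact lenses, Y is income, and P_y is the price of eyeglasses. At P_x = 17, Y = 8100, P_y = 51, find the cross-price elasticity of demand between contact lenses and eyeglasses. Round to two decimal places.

x = 37.6 − 3.99(17) + 0.048(8100) + 3.5(51) = 37.6 − 67.83 + 388.8 + 178.5 = 537.07.
∂x/∂P_y = +3.5, so E_xy = 3.5·(51/537.07) ≈ 0.33.
E_xy > 0: the goods are substitutes.

0.33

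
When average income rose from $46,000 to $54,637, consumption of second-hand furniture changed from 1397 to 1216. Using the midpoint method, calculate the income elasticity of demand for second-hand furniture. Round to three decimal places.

%ΔQ = (1216 − 1397)/[(1397+1216)/2] = -181/1306.5 ≈ -0.1385.
%ΔY = (54,637 − 46,000)/[(46,000+54,637)/2] = 8637/50318.5 ≈ 0.1716.
E_I = %ΔQ/%ΔY ≈ -0.807.
E_I < 0: inferior good.

-0.807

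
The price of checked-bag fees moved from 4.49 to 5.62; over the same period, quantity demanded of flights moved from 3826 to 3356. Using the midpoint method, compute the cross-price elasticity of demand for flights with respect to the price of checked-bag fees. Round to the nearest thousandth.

-0.585

%ΔQ_x = (3356 − 3826)/[(3826+3356)/2] = -470/3591 ≈ -0.1309.
%ΔP_y = (5.62 − 4.49)/[(4.49+5.62)/2] ≈ 0.2235.
E_xy = -0.1309/0.2235 ≈ -0.585.
E_xy < 0, so flights and checked-bag fees are complements.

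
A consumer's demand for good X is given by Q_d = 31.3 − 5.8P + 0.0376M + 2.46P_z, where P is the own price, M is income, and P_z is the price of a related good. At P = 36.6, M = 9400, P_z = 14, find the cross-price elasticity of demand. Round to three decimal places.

0.166

First evaluate Q_d: 31.3 − 5.8(36.6) + 0.0376(9400) + 2.46(14) = 31.3 − 212.28 + 353.44 + 34.44 = 206.9.
∂Q_d/∂P_z = +2.46, so E_xy = 2.46·(14/206.9) ≈ 0.166.
E_xy > 0: the goods are substitutes.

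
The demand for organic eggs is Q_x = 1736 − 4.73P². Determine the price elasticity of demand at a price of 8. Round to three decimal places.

-0.422

At P = 8, Q_x = 1433.28.
dQ_x/dP = −2·4.73·P = −75.68.
Point elasticity E = (dQ_x/dP)·(P/Q_x) = -75.68 × 8/1433.28 ≈ -0.422.
|E| < 1, so demand is inelastic at this price.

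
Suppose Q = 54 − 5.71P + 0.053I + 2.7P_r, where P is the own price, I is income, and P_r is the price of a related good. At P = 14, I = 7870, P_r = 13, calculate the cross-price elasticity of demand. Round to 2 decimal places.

0.08

Evaluating quantity at (P, I, P_r) gives Q = 54 − 5.71(14) + 0.053(7870) + 2.7(13) = 54 − 79.94 + 417.11 + 35.1 = 426.27.
∂Q/∂P_r = +2.7, so E_xy = 2.7·(13/426.27) ≈ 0.08.
E_xy > 0: the goods are substitutes.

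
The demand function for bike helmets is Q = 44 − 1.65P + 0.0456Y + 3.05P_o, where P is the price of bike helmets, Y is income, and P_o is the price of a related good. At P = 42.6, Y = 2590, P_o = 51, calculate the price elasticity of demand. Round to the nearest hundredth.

Q = 44 − 1.65(42.6) + 0.0456(2590) + 3.05(51) = 44 − 70.29 + 118.104 + 155.55 = 247.364.
∂Q/∂P = −1.65, so E_p = (−1.65)·(42.6/247.364) ≈ -0.28.
|E_p| < 1: demand is inelastic.

-0.28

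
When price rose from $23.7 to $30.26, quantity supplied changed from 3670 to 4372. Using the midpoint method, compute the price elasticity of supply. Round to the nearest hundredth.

0.72

%Δq = (4372 − 3670)/[(3670 + 4372)/2] = 702/4021 ≈ 0.1746.
%Δp = (30.26 − 23.7)/[(23.7 + 30.26)/2] = 6.56/26.98 ≈ 0.2431.
Arc elasticity E = %Δq/%Δp ≈ 0.1746/0.2431 ≈ 0.72.
|E| < 1: supply is inelastic over this range.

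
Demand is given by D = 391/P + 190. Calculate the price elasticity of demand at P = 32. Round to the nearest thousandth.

-0.060

At P = 32, D = 202.2188.
dD/dP = −391/P² = −0.3818.
Point elasticity E = (dD/dP)·(P/D) = -0.3818 × 32/202.2188 ≈ -0.060.
|E| < 1, so demand is inelastic at this price.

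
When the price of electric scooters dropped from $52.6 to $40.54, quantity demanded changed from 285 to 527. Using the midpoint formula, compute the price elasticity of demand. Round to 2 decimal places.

-2.30

%Δq = (527 − 285)/[(285 + 527)/2] = 242/406 ≈ 0.5961.
%Δp = (40.54 − 52.6)/[(52.6 + 40.54)/2] = -12.06/46.57 ≈ -0.2590.
Arc elasticity E = %Δq/%Δp ≈ 0.5961/-0.2590 ≈ -2.30.
|E| > 1: demand is elastic over this range.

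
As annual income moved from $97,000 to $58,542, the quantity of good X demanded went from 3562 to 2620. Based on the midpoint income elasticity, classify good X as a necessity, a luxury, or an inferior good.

%ΔQ = (2620 − 3562)/[(3562+2620)/2] = -942/3091 ≈ -0.3048.
%ΔI = (58,542 − 97,000)/[(97,000+58,542)/2] = -38458/77771 ≈ -0.4945.
E_I = %ΔQ/%ΔI ≈ 0.616.
E_I ∈ (0,1): normal good (necessity).

necessity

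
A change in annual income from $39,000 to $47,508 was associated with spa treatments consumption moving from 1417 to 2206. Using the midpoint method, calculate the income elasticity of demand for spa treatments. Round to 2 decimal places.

2.21

%ΔQ = (2206 − 1417)/[(1417+2206)/2] = 789/1811.5 ≈ 0.4356.
%ΔM = (47,508 − 39,000)/[(39,000+47,508)/2] = 8508/43254 ≈ 0.1967.
E_I = %ΔQ/%ΔM ≈ 2.21.
E_I > 1: normal good (luxury).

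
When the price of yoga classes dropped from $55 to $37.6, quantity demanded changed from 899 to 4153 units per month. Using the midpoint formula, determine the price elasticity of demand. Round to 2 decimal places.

-3.43

%Δq = (4153 − 899)/[(899 + 4153)/2] = 3254/2526 ≈ 1.2882.
%Δp = (37.6 − 55)/[(55 + 37.6)/2] = -17.4/46.3 ≈ -0.3758.
Arc elasticity E = %Δq/%Δp ≈ 1.2882/-0.3758 ≈ -3.43.
|E| > 1: demand is elastic over this range.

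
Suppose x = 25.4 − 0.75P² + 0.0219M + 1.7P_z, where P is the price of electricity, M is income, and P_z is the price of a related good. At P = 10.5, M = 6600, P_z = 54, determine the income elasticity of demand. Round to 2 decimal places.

Substituting, x = 25.4 − 0.75(10.5)² + 0.0219(6600) + 1.7(54) = 25.4 − 82.6875 + 144.54 + 91.8 = 179.0525.
∂x/∂M = +0.0219, so E_I = 0.0219·(6600/179.0525) ≈ 0.81.
E_I ∈ (0,1): normal good (necessity).

0.81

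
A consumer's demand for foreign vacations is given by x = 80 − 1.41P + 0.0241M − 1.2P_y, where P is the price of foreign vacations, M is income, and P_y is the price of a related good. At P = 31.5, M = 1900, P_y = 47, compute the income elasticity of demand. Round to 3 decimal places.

1.833

First evaluate x: 80 − 1.41(31.5) + 0.0241(1900) − 1.2(47) = 80 − 44.415 + 45.79 − 56.4 = 24.975.
∂x/∂M = +0.0241, so E_I = 0.0241·(1900/24.975) ≈ 1.833.
E_I > 1: normal good (luxury).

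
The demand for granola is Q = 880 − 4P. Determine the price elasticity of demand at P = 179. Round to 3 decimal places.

At P = 179, Q = 164.
dQ/dP = −4.
Point elasticity E = (dQ/dP)·(P/Q) = -4 × 179/164 ≈ -4.366.
|E| > 1, so demand is elastic at this price.

-4.366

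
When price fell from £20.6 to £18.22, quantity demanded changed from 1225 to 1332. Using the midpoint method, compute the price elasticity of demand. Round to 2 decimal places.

-0.68

%Δq = (1332 − 1225)/[(1225 + 1332)/2] = 107/1278.5 ≈ 0.0837.
%Δp = (18.22 − 20.6)/[(20.6 + 18.22)/2] = -2.38/19.41 ≈ -0.1226.
Arc elasticity E = %Δq/%Δp ≈ 0.0837/-0.1226 ≈ -0.68.
|E| < 1: demand is inelastic over this range.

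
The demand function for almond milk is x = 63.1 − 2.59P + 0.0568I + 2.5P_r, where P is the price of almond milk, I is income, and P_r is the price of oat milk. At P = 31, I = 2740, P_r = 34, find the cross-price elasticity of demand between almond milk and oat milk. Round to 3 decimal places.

x = 63.1 − 2.59(31) + 0.0568(2740) + 2.5(34) = 63.1 − 80.29 + 155.632 + 85 = 223.442.
∂x/∂P_r = +2.5, so E_xy = 2.5·(34/223.442) ≈ 0.380.
E_xy > 0: the goods are substitutes.

0.380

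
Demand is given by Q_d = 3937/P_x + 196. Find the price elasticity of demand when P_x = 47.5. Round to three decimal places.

-0.297

At P_x = 47.5, Q_d = 278.8842.
dQ_d/dP_x = −3937/P_x² = −1.7449.
Point elasticity E = (dQ_d/dP_x)·(P_x/Q_d) = -1.7449 × 47.5/278.8842 ≈ -0.297.
|E| < 1, so demand is inelastic at this price.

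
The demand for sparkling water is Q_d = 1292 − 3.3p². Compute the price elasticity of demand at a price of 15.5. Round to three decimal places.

At p = 15.5, Q_d = 499.175.
dQ_d/dp = −2·3.3·p = −102.3.
Point elasticity E = (dQ_d/dp)·(p/Q_d) = -102.3 × 15.5/499.175 ≈ -3.177.
|E| > 1, so demand is elastic at this price.

-3.177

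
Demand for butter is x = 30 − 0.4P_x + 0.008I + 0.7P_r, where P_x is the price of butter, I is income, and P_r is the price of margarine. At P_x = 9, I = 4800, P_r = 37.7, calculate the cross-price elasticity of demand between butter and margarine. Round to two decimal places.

0.29

First evaluate x: 30 − 0.4(9) + 0.008(4800) + 0.7(37.7) = 30 − 3.6 + 38.4 + 26.39 = 91.19.
∂x/∂P_r = +0.7, so E_xy = 0.7·(37.7/91.19) ≈ 0.29.
E_xy > 0: the goods are substitutes.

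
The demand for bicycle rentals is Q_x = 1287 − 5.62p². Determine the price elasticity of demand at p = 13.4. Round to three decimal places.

At p = 13.4, Q_x = 277.8728.
dQ_x/dp = −2·5.62·p = −150.616.
Point elasticity E = (dQ_x/dp)·(p/Q_x) = -150.616 × 13.4/277.8728 ≈ -7.263.
|E| > 1, so demand is elastic at this price.

-7.263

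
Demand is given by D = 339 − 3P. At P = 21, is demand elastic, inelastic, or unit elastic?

At P = 21, D = 276.
dD/dP = −3.
Point elasticity E = (dD/dP)·(P/D) = -3 × 21/276 ≈ -0.228.
|E| ≈ 0.228 < 1, so demand is inelastic.

inelastic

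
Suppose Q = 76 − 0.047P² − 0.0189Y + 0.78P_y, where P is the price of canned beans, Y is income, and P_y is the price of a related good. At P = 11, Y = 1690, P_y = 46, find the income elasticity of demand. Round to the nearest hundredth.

At the given point, Q = 76 − 0.047(11)² − 0.0189(1690) + 0.78(46) = 76 − 5.687 − 31.941 + 35.88 = 74.252.
∂Q/∂Y = −0.0189, so E_I = -0.0189·(1690/74.252) ≈ -0.43.
E_I < 0: inferior good.

-0.43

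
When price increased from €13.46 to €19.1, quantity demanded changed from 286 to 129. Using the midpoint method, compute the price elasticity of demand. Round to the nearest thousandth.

%ΔQ = (129 − 286)/[(286 + 129)/2] = -157/207.5 ≈ -0.7566.
%ΔP = (19.1 − 13.46)/[(13.46 + 19.1)/2] = 5.64/16.28 ≈ 0.3464.
Arc elasticity E = %ΔQ/%ΔP ≈ -0.7566/0.3464 ≈ -2.184.
|E| > 1: demand is elastic over this range.

-2.184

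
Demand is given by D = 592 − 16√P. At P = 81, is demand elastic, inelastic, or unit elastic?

inelastic

At P = 81, D = 448.
dD/dP = −16/(2√P) = −16/(2·9).
Point elasticity E = (dD/dP)·(P/D) = -0.8889 × 81/448 ≈ -0.161.
|E| ≈ 0.161 < 1, so demand is inelastic.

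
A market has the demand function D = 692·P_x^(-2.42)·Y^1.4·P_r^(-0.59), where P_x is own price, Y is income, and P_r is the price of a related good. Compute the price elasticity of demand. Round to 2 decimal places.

-2.42

For a Cobb–Douglas (constant-elasticity) form D = A·P_x^α·…, the elasticity with respect to P_x equals the exponent α at every point.
Here the exponent on P_x is -2.42, so the price elasticity of demand is -2.42.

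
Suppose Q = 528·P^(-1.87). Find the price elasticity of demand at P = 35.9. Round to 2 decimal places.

For a Cobb–Douglas (constant-elasticity) form Q = A·P^α·…, the elasticity with respect to P equals the exponent α at every point.
Here the exponent on P is -1.87, so the price elasticity of demand is -1.87.

-1.87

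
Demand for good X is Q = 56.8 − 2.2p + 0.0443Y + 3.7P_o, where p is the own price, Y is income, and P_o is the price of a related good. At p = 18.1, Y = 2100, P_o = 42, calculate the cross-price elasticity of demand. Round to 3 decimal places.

0.586

At the given point, Q = 56.8 − 2.2(18.1) + 0.0443(2100) + 3.7(42) = 56.8 − 39.82 + 93.03 + 155.4 = 265.41.
∂Q/∂P_o = +3.7, so E_xy = 3.7·(42/265.41) ≈ 0.586.
E_xy > 0: the goods are substitutes.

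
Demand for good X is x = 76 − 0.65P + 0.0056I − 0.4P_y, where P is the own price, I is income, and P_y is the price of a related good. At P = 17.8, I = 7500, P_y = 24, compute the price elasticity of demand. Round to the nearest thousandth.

-0.119

At the given point, x = 76 − 0.65(17.8) + 0.0056(7500) − 0.4(24) = 76 − 11.57 + 42 − 9.6 = 96.83.
∂x/∂P = −0.65, so E_p = (−0.65)·(17.8/96.83) ≈ -0.119.
|E_p| < 1: demand is inelastic.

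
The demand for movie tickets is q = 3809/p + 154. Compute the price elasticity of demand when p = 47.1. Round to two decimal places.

-0.34

At p = 47.1, q = 234.8705.
dq/dp = −3809/p² = −1.717.
Point elasticity E = (dq/dp)·(p/q) = -1.717 × 47.1/234.8705 ≈ -0.34.
|E| < 1, so demand is inelastic at this price.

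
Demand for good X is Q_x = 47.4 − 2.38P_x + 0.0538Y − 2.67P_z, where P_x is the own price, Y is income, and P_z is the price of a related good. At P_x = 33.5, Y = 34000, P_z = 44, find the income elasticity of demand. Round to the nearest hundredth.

1.09

First evaluate Q_x: 47.4 − 2.38(33.5) + 0.0538(34000) − 2.67(44) = 47.4 − 79.73 + 1829.2 − 117.48 = 1679.39.
∂Q_x/∂Y = +0.0538, so E_I = 0.0538·(34000/1679.39) ≈ 1.09.
E_I > 1: normal good (luxury).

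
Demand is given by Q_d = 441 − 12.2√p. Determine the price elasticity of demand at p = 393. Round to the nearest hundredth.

-0.61

At p = 393, Q_d = 199.1444.
dQ_d/dp = −12.2/(2√p) = −12.2/(2·19.8242).
Point elasticity E = (dQ_d/dp)·(p/Q_d) = -0.3077 × 393/199.1444 ≈ -0.61.
|E| < 1, so demand is inelastic at this price.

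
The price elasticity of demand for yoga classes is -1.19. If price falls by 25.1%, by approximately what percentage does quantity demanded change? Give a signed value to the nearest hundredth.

%ΔQ ≈ E × %ΔP = (-1.19) × (-25.1%) ≈ 29.87%.

29.87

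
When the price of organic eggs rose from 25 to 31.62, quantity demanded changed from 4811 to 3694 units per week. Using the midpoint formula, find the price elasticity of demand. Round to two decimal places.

-1.12

%ΔQ = (3694 − 4811)/[(4811 + 3694)/2] = -1117/4252.5 ≈ -0.2627.
%Δp = (31.62 − 25)/[(25 + 31.62)/2] = 6.62/28.31 ≈ 0.2338.
Arc elasticity E = %ΔQ/%Δp ≈ -0.2627/0.2338 ≈ -1.12.
|E| > 1: demand is elastic over this range.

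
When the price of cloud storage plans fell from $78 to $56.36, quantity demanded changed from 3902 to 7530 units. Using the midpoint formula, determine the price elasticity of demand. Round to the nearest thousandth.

%Δq = (7530 − 3902)/[(3902 + 7530)/2] = 3628/5716 ≈ 0.6347.
%Δp = (56.36 − 78)/[(78 + 56.36)/2] = -21.64/67.18 ≈ -0.3221.
Arc elasticity E = %Δq/%Δp ≈ 0.6347/-0.3221 ≈ -1.970.
|E| > 1: demand is elastic over this range.

-1.970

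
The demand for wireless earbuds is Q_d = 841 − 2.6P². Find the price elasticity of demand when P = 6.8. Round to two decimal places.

-0.33

At P = 6.8, Q_d = 720.776.
dQ_d/dP = −2·2.6·P = −35.36.
Point elasticity E = (dQ_d/dP)·(P/Q_d) = -35.36 × 6.8/720.776 ≈ -0.33.
|E| < 1, so demand is inelastic at this price.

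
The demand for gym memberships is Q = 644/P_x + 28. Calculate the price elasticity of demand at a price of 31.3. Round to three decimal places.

At P_x = 31.3, Q = 48.5751.
dQ/dP_x = −644/P_x² = −0.6574.
Point elasticity E = (dQ/dP_x)·(P_x/Q) = -0.6574 × 31.3/48.5751 ≈ -0.424.
|E| < 1, so demand is inelastic at this price.

-0.424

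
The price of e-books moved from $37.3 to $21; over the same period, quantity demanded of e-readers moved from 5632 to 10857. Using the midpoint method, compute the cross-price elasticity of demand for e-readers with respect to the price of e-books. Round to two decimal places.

%ΔQ_x = (10857 − 5632)/[(5632+10857)/2] = 5225/8244.5 ≈ 0.6338.
%ΔP_y = (21 − 37.3)/[(37.3+21)/2] ≈ -0.5592.
E_xy = 0.6338/-0.5592 ≈ -1.13.
E_xy < 0, so e-readers and e-books are complements.

-1.13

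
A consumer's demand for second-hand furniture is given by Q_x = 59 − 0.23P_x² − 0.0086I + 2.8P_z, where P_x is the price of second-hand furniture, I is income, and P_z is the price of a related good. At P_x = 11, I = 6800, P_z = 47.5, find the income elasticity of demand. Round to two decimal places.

Q_x = 59 − 0.23(11)² − 0.0086(6800) + 2.8(47.5) = 59 − 27.83 − 58.48 + 133 = 105.69.
∂Q_x/∂I = −0.0086, so E_I = -0.0086·(6800/105.69) ≈ -0.55.
E_I < 0: inferior good.

-0.55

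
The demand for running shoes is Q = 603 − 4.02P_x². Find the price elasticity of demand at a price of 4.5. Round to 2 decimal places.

At P_x = 4.5, Q = 521.595.
dQ/dP_x = −2·4.02·P_x = −36.18.
Point elasticity E = (dQ/dP_x)·(P_x/Q) = -36.18 × 4.5/521.595 ≈ -0.31.
|E| < 1, so demand is inelastic at this price.

-0.31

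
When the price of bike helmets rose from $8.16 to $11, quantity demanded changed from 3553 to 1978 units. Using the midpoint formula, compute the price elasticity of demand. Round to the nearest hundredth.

-1.92

%ΔQ = (1978 − 3553)/[(3553 + 1978)/2] = -1575/2765.5 ≈ -0.5695.
%Δp = (11 − 8.16)/[(8.16 + 11)/2] = 2.84/9.58 ≈ 0.2965.
Arc elasticity E = %ΔQ/%Δp ≈ -0.5695/0.2965 ≈ -1.92.
|E| > 1: demand is elastic over this range.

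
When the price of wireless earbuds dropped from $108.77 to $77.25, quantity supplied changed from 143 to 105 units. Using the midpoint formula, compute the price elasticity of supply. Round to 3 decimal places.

0.904

%ΔQ = (105 − 143)/[(143 + 105)/2] = -38/124 ≈ -0.3065.
%Δp = (77.25 − 108.77)/[(108.77 + 77.25)/2] = -31.52/93.01 ≈ -0.3389.
Arc elasticity E = %ΔQ/%Δp ≈ -0.3065/-0.3389 ≈ 0.904.
|E| < 1: supply is inelastic over this range.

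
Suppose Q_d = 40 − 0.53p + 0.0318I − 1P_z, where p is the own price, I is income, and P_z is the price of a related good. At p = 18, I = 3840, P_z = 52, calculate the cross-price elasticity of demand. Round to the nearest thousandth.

-0.517

First evaluate Q_d: 40 − 0.53(18) + 0.0318(3840) − 1(52) = 40 − 9.54 + 122.112 − 52 = 100.572.
∂Q_d/∂P_z = −1, so E_xy = -1·(52/100.572) ≈ -0.517.
E_xy < 0: the goods are complements.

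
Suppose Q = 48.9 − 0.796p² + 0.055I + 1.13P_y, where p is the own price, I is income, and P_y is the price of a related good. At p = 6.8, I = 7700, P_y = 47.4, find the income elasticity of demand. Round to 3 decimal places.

0.866

Evaluating quantity at (p, I, P_y) gives Q = 48.9 − 0.796(6.8)² + 0.055(7700) + 1.13(47.4) = 48.9 − 36.807 + 423.5 + 53.562 = 489.155.
∂Q/∂I = +0.055, so E_I = 0.055·(7700/489.155) ≈ 0.866.
E_I ∈ (0,1): normal good (necessity).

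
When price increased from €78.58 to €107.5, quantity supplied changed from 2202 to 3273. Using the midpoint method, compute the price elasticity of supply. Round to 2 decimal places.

%Δq = (3273 − 2202)/[(2202 + 3273)/2] = 1071/2737.5 ≈ 0.3912.
%Δp = (107.5 − 78.58)/[(78.58 + 107.5)/2] = 28.92/93.04 ≈ 0.3108.
Arc elasticity E = %Δq/%Δp ≈ 0.3912/0.3108 ≈ 1.26.
|E| > 1: supply is elastic over this range.

1.26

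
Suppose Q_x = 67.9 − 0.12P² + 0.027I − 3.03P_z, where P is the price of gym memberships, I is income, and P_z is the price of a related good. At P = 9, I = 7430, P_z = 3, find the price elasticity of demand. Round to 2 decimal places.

Substituting, Q_x = 67.9 − 0.12(9)² + 0.027(7430) − 3.03(3) = 67.9 − 9.72 + 200.61 − 9.09 = 249.7.
∂Q_x/∂P = −2·0.12·P = -2.16, so E_p = -2.16·(9/249.7) ≈ -0.08.
|E_p| < 1: demand is inelastic.

-0.08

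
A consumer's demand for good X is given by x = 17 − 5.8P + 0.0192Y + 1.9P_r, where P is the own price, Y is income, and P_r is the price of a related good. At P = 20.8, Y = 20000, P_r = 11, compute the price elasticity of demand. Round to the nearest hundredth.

-0.40

x = 17 − 5.8(20.8) + 0.0192(20000) + 1.9(11) = 17 − 120.64 + 384 + 20.9 = 301.26.
∂x/∂P = −5.8, so E_p = (−5.8)·(20.8/301.26) ≈ -0.40.
|E_p| < 1: demand is inelastic.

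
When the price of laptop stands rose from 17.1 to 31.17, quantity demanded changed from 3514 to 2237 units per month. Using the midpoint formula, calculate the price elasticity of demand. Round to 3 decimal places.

%Δq = (2237 − 3514)/[(3514 + 2237)/2] = -1277/2875.5 ≈ -0.4441.
%Δp = (31.17 − 17.1)/[(17.1 + 31.17)/2] = 14.07/24.135 ≈ 0.5830.
Arc elasticity E = %Δq/%Δp ≈ -0.4441/0.5830 ≈ -0.762.
|E| < 1: demand is inelastic over this range.

-0.762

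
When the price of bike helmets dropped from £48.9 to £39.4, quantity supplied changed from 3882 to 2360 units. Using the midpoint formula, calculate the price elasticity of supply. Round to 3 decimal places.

%Δq = (2360 − 3882)/[(3882 + 2360)/2] = -1522/3121 ≈ -0.4877.
%Δp = (39.4 − 48.9)/[(48.9 + 39.4)/2] = -9.5/44.15 ≈ -0.2152.
Arc elasticity E = %Δq/%Δp ≈ -0.4877/-0.2152 ≈ 2.266.
|E| > 1: supply is elastic over this range.

2.266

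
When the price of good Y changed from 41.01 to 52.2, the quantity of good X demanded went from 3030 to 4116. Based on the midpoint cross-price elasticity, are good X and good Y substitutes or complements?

substitutes

%ΔQ_x = (4116 − 3030)/[(3030+4116)/2] = 1086/3573 ≈ 0.3039.
%ΔP_y = (52.2 − 41.01)/[(41.01+52.2)/2] ≈ 0.2401.
E_xy = 0.3039/0.2401 ≈ 1.266.
E_xy > 0, so the goods are substitutes.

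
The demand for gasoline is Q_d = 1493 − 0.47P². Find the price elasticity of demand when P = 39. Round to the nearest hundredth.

-1.84

At P = 39, Q_d = 778.13.
dQ_d/dP = −2·0.47·P = −36.66.
Point elasticity E = (dQ_d/dP)·(P/Q_d) = -36.66 × 39/778.13 ≈ -1.84.
|E| > 1, so demand is elastic at this price.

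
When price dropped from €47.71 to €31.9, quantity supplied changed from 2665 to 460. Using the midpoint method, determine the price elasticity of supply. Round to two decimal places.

%ΔQ = (460 − 2665)/[(2665 + 460)/2] = -2205/1562.5 ≈ -1.4112.
%ΔP = (31.9 − 47.71)/[(47.71 + 31.9)/2] = -15.81/39.805 ≈ -0.3972.
Arc elasticity E = %ΔQ/%ΔP ≈ -1.4112/-0.3972 ≈ 3.55.
|E| > 1: supply is elastic over this range.

3.55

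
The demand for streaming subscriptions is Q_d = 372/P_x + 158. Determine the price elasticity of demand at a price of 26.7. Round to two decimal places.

At P_x = 26.7, Q_d = 171.9326.
dQ_d/dP_x = −372/P_x² = −0.5218.
Point elasticity E = (dQ_d/dP_x)·(P_x/Q_d) = -0.5218 × 26.7/171.9326 ≈ -0.08.
|E| < 1, so demand is inelastic at this price.

-0.08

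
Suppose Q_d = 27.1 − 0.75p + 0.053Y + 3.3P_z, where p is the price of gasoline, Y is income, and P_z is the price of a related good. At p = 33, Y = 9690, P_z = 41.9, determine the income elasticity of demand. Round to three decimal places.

0.785

First evaluate Q_d: 27.1 − 0.75(33) + 0.053(9690) + 3.3(41.9) = 27.1 − 24.75 + 513.57 + 138.27 = 654.19.
∂Q_d/∂Y = +0.053, so E_I = 0.053·(9690/654.19) ≈ 0.785.
E_I ∈ (0,1): normal good (necessity).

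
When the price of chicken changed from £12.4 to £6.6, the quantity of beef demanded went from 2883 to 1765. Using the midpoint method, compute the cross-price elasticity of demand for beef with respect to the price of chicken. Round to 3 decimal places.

%ΔQ_x = (1765 − 2883)/[(2883+1765)/2] = -1118/2324 ≈ -0.4811.
%ΔP_y = (6.6 − 12.4)/[(12.4+6.6)/2] ≈ -0.6105.
E_xy = -0.4811/-0.6105 ≈ 0.788.
E_xy > 0, so beef and chicken are substitutes.

0.788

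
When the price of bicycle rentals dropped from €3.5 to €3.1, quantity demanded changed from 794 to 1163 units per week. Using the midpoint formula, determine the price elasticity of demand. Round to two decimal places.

-3.11

%Δq = (1163 − 794)/[(794 + 1163)/2] = 369/978.5 ≈ 0.3771.
%Δp = (3.1 − 3.5)/[(3.5 + 3.1)/2] = -0.4/3.3 ≈ -0.1212.
Arc elasticity E = %Δq/%Δp ≈ 0.3771/-0.1212 ≈ -3.11.
|E| > 1: demand is elastic over this range.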